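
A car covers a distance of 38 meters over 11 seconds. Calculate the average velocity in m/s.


Given: distance d = 38 m, time t = 11 s
Using v = d / t
v = 38 / 11
v = 38/11 m/s

38/11 m/s


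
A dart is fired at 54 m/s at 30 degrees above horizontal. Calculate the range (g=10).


Given: v0 = 54 m/s, theta = 30 deg, g = 10 m/s^2
sin(2*30) = sin(60) = sqrt(3)/2
Using R = v0^2 * sin(2*theta) / g
R = 54^2 * (sqrt(3)/2) / 10
R = 2916 * sqrt(3) / 20
R = 729/5*sqrt(3) m

729/5*sqrt(3) m


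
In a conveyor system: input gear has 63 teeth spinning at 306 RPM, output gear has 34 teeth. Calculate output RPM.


Given: N1 = 63 teeth, w1 = 306 RPM, N2 = 34 teeth
Using N1*w1 = N2*w2
w2 = N1*w1 / N2
w2 = 63*306 / 34
w2 = 19278 / 34
w2 = 567 RPM

567 RPM


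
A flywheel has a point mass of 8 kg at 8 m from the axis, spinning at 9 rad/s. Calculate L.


Given: m = 8 kg, r = 8 m, omega = 9 rad/s
For a point mass: I = m*r^2
I = 8*8^2 = 8*64 = 512
L = I*omega = 512*9
L = 4608 kg*m^2/s

4608 kg*m^2/s


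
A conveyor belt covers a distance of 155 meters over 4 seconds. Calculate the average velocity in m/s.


Given: distance d = 155 m, time t = 4 s
Using v = d / t
v = 155 / 4
v = 155/4 m/s

155/4 m/s


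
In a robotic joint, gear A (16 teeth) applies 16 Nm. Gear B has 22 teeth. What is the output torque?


Given: N1 = 16, N2 = 22, T1 = 16 Nm
Using T2/T1 = N2/N1
T2 = T1 * N2 / N1
T2 = 16 * 22 / 16
T2 = 352 / 16
T2 = 22 Nm

22 Nm


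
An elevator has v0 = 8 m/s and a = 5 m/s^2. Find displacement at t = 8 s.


Given: v0 = 8 m/s, a = 5 m/s^2, t = 8 s
Using s = v0*t + (1/2)*a*t^2
s = 8*8 + (1/2)*5*8^2
s = 64 + (1/2)*320
s = 64 + 160
s = 224

224 m


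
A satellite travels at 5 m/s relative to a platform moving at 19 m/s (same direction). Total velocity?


Given: object velocity = 5 m/s, platform velocity = 19 m/s (same direction)
Using classical velocity addition: v_total = v_object + v_platform
v_total = 5 + 19
v_total = 24 m/s

24 m/s


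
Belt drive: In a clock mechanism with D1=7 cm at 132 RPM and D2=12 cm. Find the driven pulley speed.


Given: D1 = 7 cm, w1 = 132 RPM, D2 = 12 cm
Using D1*w1 = D2*w2
w2 = D1*w1 / D2
w2 = 7*132 / 12
w2 = 924 / 12
w2 = 77 RPM

77 RPM


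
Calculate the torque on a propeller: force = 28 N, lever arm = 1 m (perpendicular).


Given: F = 28 N, r = 1 m, angle = 90 deg (perpendicular)
Using tau = F * r * sin(90)
sin(90) = 1
tau = 28 * 1 * 1
tau = 28 Nm

28 Nm


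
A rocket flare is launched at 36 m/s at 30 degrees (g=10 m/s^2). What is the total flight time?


Given: v0 = 36 m/s, theta = 30 deg, g = 10 m/s^2
sin(30) = 1/2
Using T = 2*v0*sin(theta) / g
T = 2*36*1/2 / 10
T = 36 / 10
T = 18/5 s

18/5 s


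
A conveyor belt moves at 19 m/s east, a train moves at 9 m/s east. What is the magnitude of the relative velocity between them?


Given: v_A = 19 m/s east, v_B = 9 m/s east
Both move in the same direction; relative speed = |v_A - v_B|
|19 - 9| = |10|
= 10 m/s

10 m/s


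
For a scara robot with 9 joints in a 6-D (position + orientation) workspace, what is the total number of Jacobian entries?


Given: task space dimension = 6, joints = 9
Jacobian is a 6 x 9 matrix
Total entries = rows * columns
Total = 6 * 9
Total = 54

54


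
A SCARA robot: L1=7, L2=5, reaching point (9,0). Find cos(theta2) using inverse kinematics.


Given: L1 = 7, L2 = 5, target (x, y) = (9, 0)
Using cos(theta2) = (x^2 + y^2 - L1^2 - L2^2) / (2*L1*L2)
x^2 + y^2 = 9^2 + 0 = 81
L1^2 + L2^2 = 49 + 25 = 74
Numerator = 81 - 74 = 7
Denominator = 2*7*5 = 70
cos(theta2) = 7/70 = 1/10

1/10


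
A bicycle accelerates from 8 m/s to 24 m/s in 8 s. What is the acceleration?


Given: initial velocity v0 = 8 m/s, final velocity v = 24 m/s, time t = 8 s
Using a = (v - v0) / t
a = (24 - 8) / 8
a = 16 / 8
a = 2 m/s^2

2 m/s^2


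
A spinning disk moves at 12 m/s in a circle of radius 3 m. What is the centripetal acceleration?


Given: v = 12 m/s, r = 3 m
Using a_c = v^2 / r
a_c = 12^2 / 3
a_c = 144 / 3
a_c = 48 m/s^2

48 m/s^2


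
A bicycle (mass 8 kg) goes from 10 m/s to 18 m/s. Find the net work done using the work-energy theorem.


Given: m = 8 kg, v0 = 10 m/s, v = 18 m/s
Using W = (1/2)*m*(v^2 - v0^2)
v^2 = 18^2 = 324
v0^2 = 10^2 = 100
v^2 - v0^2 = 324 - 100 = 224
W = (1/2)*8*224 = 896 J

896 J


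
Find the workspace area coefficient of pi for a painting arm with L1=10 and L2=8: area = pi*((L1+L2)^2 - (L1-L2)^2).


Given: L1 = 10, L2 = 8
(L1+L2)^2 = (18)^2 = 324
(L1-L2)^2 = (2)^2 = 4
Difference = 324 - 4 = 320
This equals 4*L1*L2 = 4*10*8 = 320
Workspace area = 320*pi

320


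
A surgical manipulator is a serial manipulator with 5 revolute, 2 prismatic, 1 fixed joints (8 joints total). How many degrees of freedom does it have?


Given: serial robot with 5 revolute, 2 prismatic, 1 fixed joints
DOF contribution per joint type: revolute=1, prismatic=1, spherical=3, fixed=0
DOF = 5*1 + 2*1 + 1*0
DOF = 7

7


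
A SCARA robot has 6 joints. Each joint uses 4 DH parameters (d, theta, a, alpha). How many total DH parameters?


Given: 6 joints, 4 DH parameters per joint (d, theta, a, alpha)
Total DH parameters = number_of_joints * 4
Total = 6 * 4
Total = 24

24


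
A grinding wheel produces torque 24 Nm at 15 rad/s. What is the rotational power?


Given: tau = 24 Nm, omega = 15 rad/s
Using P = tau * omega
P = 24 * 15
P = 360 W

360 W


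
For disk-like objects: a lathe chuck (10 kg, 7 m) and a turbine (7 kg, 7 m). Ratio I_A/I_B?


Given: M1=10 kg, R1=7 m, M2=7 kg, R2=7 m
For a disk: I = (1/2)*M*R^2, so I_A/I_B = (M1*R1^2)/(M2*R2^2)
M1*R1^2 = 10*49 = 490
M2*R2^2 = 7*49 = 343
I_A/I_B = 490/343 = 10/7

10/7


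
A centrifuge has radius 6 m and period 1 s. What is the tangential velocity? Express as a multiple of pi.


Given: radius r = 6 m, period T = 1 s
Using v = 2*pi*r / T
v = 2*pi*6 / 1
v = 12*pi / 1
v = 12*pi m/s

12*pi m/s


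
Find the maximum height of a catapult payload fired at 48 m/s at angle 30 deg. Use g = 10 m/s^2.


Given: v0 = 48 m/s, theta = 30 deg, g = 10 m/s^2
sin^2(30) = 1/4
Using H = v0^2 * sin^2(theta) / (2*g)
H = 48^2 * 1/4 / (2*10)
H = 2304 * 1/4 / 20
H = 576 / 20
H = 144/5 m

144/5 m


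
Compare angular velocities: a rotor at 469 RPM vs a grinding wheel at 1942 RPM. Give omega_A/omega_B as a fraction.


Given: RPM_A = 469, RPM_B = 1942
omega = 2*pi*RPM/60, so omega_A/omega_B = RPM_A / RPM_B
omega_A/omega_B = 469 / 1942
omega_A/omega_B = 469/1942

469/1942


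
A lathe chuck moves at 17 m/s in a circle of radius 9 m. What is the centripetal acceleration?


Given: v = 17 m/s, r = 9 m
Using a_c = v^2 / r
a_c = 17^2 / 9
a_c = 289 / 9
a_c = 289/9 m/s^2

289/9 m/s^2


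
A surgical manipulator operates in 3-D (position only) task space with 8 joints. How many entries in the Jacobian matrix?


Given: task space dimension = 3, joints = 8
Jacobian is a 3 x 8 matrix
Total entries = rows * columns
Total = 3 * 8
Total = 24

24


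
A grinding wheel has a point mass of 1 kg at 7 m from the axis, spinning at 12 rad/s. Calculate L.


Given: m = 1 kg, r = 7 m, omega = 12 rad/s
For a point mass: I = m*r^2
I = 1*7^2 = 1*49 = 49
L = I*omega = 49*12
L = 588 kg*m^2/s

588 kg*m^2/s


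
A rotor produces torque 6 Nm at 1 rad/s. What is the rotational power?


Given: tau = 6 Nm, omega = 1 rad/s
Using P = tau * omega
P = 6 * 1
P = 6 W

6 W


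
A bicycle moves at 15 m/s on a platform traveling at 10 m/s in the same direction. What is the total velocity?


Given: object velocity = 15 m/s, platform velocity = 10 m/s (same direction)
Using classical velocity addition: v_total = v_object + v_platform
v_total = 15 + 10
v_total = 25 m/s

25 m/s


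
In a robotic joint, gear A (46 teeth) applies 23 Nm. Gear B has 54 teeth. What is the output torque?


Given: N1 = 46, N2 = 54, T1 = 23 Nm
Using T2/T1 = N2/N1
T2 = T1 * N2 / N1
T2 = 23 * 54 / 46
T2 = 1242 / 46
T2 = 27 Nm

27 Nm


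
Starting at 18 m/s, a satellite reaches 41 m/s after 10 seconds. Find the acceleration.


Given: initial velocity v0 = 18 m/s, final velocity v = 41 m/s, time t = 10 s
Using a = (v - v0) / t
a = (41 - 18) / 10
a = 23 / 10
a = 23/10 m/s^2

23/10 m/s^2


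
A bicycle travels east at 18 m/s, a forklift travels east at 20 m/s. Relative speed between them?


Given: v_A = 18 m/s east, v_B = 20 m/s east
Both move in the same direction; relative speed = |v_A - v_B|
|18 - 20| = |-2|
= 2 m/s

2 m/s


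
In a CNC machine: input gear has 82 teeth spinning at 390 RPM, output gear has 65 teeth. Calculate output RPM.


Given: N1 = 82 teeth, w1 = 390 RPM, N2 = 65 teeth
Using N1*w1 = N2*w2
w2 = N1*w1 / N2
w2 = 82*390 / 65
w2 = 31980 / 65
w2 = 492 RPM

492 RPM


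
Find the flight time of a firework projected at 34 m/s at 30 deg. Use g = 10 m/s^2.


Given: v0 = 34 m/s, theta = 30 deg, g = 10 m/s^2
sin(30) = 1/2
Using T = 2*v0*sin(theta) / g
T = 2*34*1/2 / 10
T = 34 / 10
T = 17/5 s

17/5 s


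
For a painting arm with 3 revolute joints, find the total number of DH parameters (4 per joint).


Given: 3 joints, 4 DH parameters per joint (d, theta, a, alpha)
Total DH parameters = number_of_joints * 4
Total = 3 * 4
Total = 12

12


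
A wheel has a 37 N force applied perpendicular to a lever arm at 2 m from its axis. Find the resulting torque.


Given: F = 37 N, r = 2 m, angle = 90 deg (perpendicular)
Using tau = F * r * sin(90)
sin(90) = 1
tau = 37 * 2 * 1
tau = 74 Nm

74 Nm


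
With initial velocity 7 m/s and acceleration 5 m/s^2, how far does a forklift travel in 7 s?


Given: v0 = 7 m/s, a = 5 m/s^2, t = 7 s
Using s = v0*t + (1/2)*a*t^2
s = 7*7 + (1/2)*5*7^2
s = 49 + (1/2)*245
s = 49 + 245/2
s = 343/2

343/2 m


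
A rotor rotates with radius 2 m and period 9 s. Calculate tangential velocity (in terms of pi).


Given: radius r = 2 m, period T = 9 s
Using v = 2*pi*r / T
v = 2*pi*2 / 9
v = 4*pi / 9
v = 4/9*pi m/s

4/9*pi m/s


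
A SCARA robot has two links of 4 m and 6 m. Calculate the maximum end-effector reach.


Given: L1 = 4 m, L2 = 6 m
For a 2-link planar arm, max reach = L1 + L2 (fully extended)
Max reach = 4 + 6
Max reach = 10 m

10 m


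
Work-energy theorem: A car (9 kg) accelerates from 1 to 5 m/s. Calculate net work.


Given: m = 9 kg, v0 = 1 m/s, v = 5 m/s
Using W = (1/2)*m*(v^2 - v0^2)
v^2 = 5^2 = 25
v0^2 = 1^2 = 1
v^2 - v0^2 = 25 - 1 = 24
W = (1/2)*9*24 = 108 J

108 J


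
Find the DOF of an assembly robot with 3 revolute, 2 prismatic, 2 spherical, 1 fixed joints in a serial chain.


Given: serial robot with 3 revolute, 2 prismatic, 2 spherical, 1 fixed joints
DOF contribution per joint type: revolute=1, prismatic=1, spherical=3, fixed=0
DOF = 3*1 + 2*1 + 2*3 + 1*0
DOF = 11

11


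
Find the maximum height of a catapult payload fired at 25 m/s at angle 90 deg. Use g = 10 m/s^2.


Given: v0 = 25 m/s, theta = 90 deg, g = 10 m/s^2
sin^2(90) = 1
Using H = v0^2 * sin^2(theta) / (2*g)
H = 25^2 * 1 / (2*10)
H = 625 * 1 / 20
H = 625 / 20
H = 125/4 m

125/4 m


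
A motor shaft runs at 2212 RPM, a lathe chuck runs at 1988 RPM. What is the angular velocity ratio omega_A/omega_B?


Given: RPM_A = 2212, RPM_B = 1988
omega = 2*pi*RPM/60, so omega_A/omega_B = RPM_A / RPM_B
omega_A/omega_B = 2212 / 1988
omega_A/omega_B = 79/71

79/71


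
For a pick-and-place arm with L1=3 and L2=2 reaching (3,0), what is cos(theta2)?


Given: L1 = 3, L2 = 2, target (x, y) = (3, 0)
Using cos(theta2) = (x^2 + y^2 - L1^2 - L2^2) / (2*L1*L2)
x^2 + y^2 = 3^2 + 0 = 9
L1^2 + L2^2 = 9 + 4 = 13
Numerator = 9 - 13 = -4
Denominator = 2*3*2 = 12
cos(theta2) = -4/12 = -1/3

-1/3


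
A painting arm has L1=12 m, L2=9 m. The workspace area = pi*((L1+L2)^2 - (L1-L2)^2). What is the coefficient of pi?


Given: L1 = 12, L2 = 9
(L1+L2)^2 = (21)^2 = 441
(L1-L2)^2 = (3)^2 = 9
Difference = 441 - 9 = 432
This equals 4*L1*L2 = 4*12*9 = 432
Workspace area = 432*pi

432


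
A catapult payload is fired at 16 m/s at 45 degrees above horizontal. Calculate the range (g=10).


Given: v0 = 16 m/s, theta = 45 deg, g = 10 m/s^2
sin(2*45) = sin(90) = 1
Using R = v0^2 * sin(2*theta) / g
R = 16^2 * 1 / 10
R = 256 / 10
R = 128/5 m

128/5 m


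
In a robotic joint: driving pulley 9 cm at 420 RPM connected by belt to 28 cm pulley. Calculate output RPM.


Given: D1 = 9 cm, w1 = 420 RPM, D2 = 28 cm
Using D1*w1 = D2*w2
w2 = D1*w1 / D2
w2 = 9*420 / 28
w2 = 3780 / 28
w2 = 135 RPM

135 RPM


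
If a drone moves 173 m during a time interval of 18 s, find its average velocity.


Given: distance d = 173 m, time t = 18 s
Using v = d / t
v = 173 / 18
v = 173/18 m/s

173/18 m/s


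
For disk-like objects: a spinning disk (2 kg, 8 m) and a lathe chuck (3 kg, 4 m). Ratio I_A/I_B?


Given: M1=2 kg, R1=8 m, M2=3 kg, R2=4 m
For a disk: I = (1/2)*M*R^2, so I_A/I_B = (M1*R1^2)/(M2*R2^2)
M1*R1^2 = 2*64 = 128
M2*R2^2 = 3*16 = 48
I_A/I_B = 128/48 = 8/3

8/3


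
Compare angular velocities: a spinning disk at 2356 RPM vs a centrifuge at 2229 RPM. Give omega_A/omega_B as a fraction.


Given: RPM_A = 2356, RPM_B = 2229
omega = 2*pi*RPM/60, so omega_A/omega_B = RPM_A / RPM_B
omega_A/omega_B = 2356 / 2229
omega_A/omega_B = 2356/2229

2356/2229


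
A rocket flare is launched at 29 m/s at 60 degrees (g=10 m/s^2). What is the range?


Given: v0 = 29 m/s, theta = 60 deg, g = 10 m/s^2
sin(2*60) = sin(120) = sqrt(3)/2
Using R = v0^2 * sin(2*theta) / g
R = 29^2 * (sqrt(3)/2) / 10
R = 841 * sqrt(3) / 20
R = 841/20*sqrt(3) m

841/20*sqrt(3) m


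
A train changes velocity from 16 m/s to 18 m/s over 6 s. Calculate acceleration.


Given: initial velocity v0 = 16 m/s, final velocity v = 18 m/s, time t = 6 s
Using a = (v - v0) / t
a = (18 - 16) / 6
a = 2 / 6
a = 1/3 m/s^2

1/3 m/s^2


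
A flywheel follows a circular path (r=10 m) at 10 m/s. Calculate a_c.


Given: v = 10 m/s, r = 10 m
Using a_c = v^2 / r
a_c = 10^2 / 10
a_c = 100 / 10
a_c = 10 m/s^2

10 m/s^2


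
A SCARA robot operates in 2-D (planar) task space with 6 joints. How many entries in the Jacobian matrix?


Given: task space dimension = 2, joints = 6
Jacobian is a 2 x 6 matrix
Total entries = rows * columns
Total = 2 * 6
Total = 12

12


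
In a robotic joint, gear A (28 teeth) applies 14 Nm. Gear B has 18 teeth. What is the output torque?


Given: N1 = 28, N2 = 18, T1 = 14 Nm
Using T2/T1 = N2/N1
T2 = T1 * N2 / N1
T2 = 14 * 18 / 28
T2 = 252 / 28
T2 = 9 Nm

9 Nm


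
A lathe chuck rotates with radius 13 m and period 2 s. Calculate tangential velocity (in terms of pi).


Given: radius r = 13 m, period T = 2 s
Using v = 2*pi*r / T
v = 2*pi*13 / 2
v = 26*pi / 2
v = 13*pi m/s

13*pi m/s


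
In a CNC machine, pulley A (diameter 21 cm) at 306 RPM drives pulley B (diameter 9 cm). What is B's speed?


Given: D1 = 21 cm, w1 = 306 RPM, D2 = 9 cm
Using D1*w1 = D2*w2
w2 = D1*w1 / D2
w2 = 21*306 / 9
w2 = 6426 / 9
w2 = 714 RPM

714 RPM


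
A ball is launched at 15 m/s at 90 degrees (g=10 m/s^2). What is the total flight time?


Given: v0 = 15 m/s, theta = 90 deg, g = 10 m/s^2
sin(90) = 1
Using T = 2*v0*sin(theta) / g
T = 2*15*1 / 10
T = 30 / 10
T = 3 s

3 s


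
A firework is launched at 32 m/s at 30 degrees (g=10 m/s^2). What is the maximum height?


Given: v0 = 32 m/s, theta = 30 deg, g = 10 m/s^2
sin^2(30) = 1/4
Using H = v0^2 * sin^2(theta) / (2*g)
H = 32^2 * 1/4 / (2*10)
H = 1024 * 1/4 / 20
H = 256 / 20
H = 64/5 m

64/5 m


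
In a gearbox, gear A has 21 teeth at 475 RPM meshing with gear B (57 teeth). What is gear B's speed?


Given: N1 = 21 teeth, w1 = 475 RPM, N2 = 57 teeth
Using N1*w1 = N2*w2
w2 = N1*w1 / N2
w2 = 21*475 / 57
w2 = 9975 / 57
w2 = 175 RPM

175 RPM


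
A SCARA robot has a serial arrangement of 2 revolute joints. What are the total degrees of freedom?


Given: serial robot with 2 revolute joints
DOF contribution per joint type: revolute=1, prismatic=1, spherical=3, fixed=0
DOF = 2*1
DOF = 2

2


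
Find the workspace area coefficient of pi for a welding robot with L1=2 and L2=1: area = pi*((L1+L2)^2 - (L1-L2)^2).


Given: L1 = 2, L2 = 1
(L1+L2)^2 = (3)^2 = 9
(L1-L2)^2 = (1)^2 = 1
Difference = 9 - 1 = 8
This equals 4*L1*L2 = 4*2*1 = 8
Workspace area = 8*pi

8


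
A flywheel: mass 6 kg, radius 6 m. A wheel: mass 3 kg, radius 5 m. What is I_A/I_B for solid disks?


Given: M1=6 kg, R1=6 m, M2=3 kg, R2=5 m
For a disk: I = (1/2)*M*R^2, so I_A/I_B = (M1*R1^2)/(M2*R2^2)
M1*R1^2 = 6*36 = 216
M2*R2^2 = 3*25 = 75
I_A/I_B = 216/75 = 72/25

72/25


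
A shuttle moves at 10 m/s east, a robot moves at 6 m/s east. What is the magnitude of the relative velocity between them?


Given: v_A = 10 m/s east, v_B = 6 m/s east
Both move in the same direction; relative speed = |v_A - v_B|
|10 - 6| = |4|
= 4 m/s

4 m/s


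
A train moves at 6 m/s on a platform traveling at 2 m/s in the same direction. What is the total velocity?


Given: object velocity = 6 m/s, platform velocity = 2 m/s (same direction)
Using classical velocity addition: v_total = v_object + v_platform
v_total = 6 + 2
v_total = 8 m/s

8 m/s


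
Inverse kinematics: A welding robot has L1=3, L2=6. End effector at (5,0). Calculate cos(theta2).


Given: L1 = 3, L2 = 6, target (x, y) = (5, 0)
Using cos(theta2) = (x^2 + y^2 - L1^2 - L2^2) / (2*L1*L2)
x^2 + y^2 = 5^2 + 0 = 25
L1^2 + L2^2 = 9 + 36 = 45
Numerator = 25 - 45 = -20
Denominator = 2*3*6 = 36
cos(theta2) = -20/36 = -5/9

-5/9


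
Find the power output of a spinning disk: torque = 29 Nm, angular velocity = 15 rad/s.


Given: tau = 29 Nm, omega = 15 rad/s
Using P = tau * omega
P = 29 * 15
P = 435 W

435 W


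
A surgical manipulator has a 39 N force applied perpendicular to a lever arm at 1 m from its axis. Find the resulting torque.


Given: F = 39 N, r = 1 m, angle = 90 deg (perpendicular)
Using tau = F * r * sin(90)
sin(90) = 1
tau = 39 * 1 * 1
tau = 39 Nm

39 Nm


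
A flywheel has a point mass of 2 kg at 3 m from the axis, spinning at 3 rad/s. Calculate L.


Given: m = 2 kg, r = 3 m, omega = 3 rad/s
For a point mass: I = m*r^2
I = 2*3^2 = 2*9 = 18
L = I*omega = 18*3
L = 54 kg*m^2/s

54 kg*m^2/s


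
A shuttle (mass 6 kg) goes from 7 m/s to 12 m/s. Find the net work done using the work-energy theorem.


Given: m = 6 kg, v0 = 7 m/s, v = 12 m/s
Using W = (1/2)*m*(v^2 - v0^2)
v^2 = 12^2 = 144
v0^2 = 7^2 = 49
v^2 - v0^2 = 144 - 49 = 95
W = (1/2)*6*95 = 285 J

285 J


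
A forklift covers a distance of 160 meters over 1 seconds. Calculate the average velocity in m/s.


Given: distance d = 160 m, time t = 1 s
Using v = d / t
v = 160 / 1
v = 160 m/s

160 m/s


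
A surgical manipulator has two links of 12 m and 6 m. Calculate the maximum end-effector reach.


Given: L1 = 12 m, L2 = 6 m
For a 2-link planar arm, max reach = L1 + L2 (fully extended)
Max reach = 12 + 6
Max reach = 18 m

18 m


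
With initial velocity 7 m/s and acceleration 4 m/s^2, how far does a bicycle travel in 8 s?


Given: v0 = 7 m/s, a = 4 m/s^2, t = 8 s
Using s = v0*t + (1/2)*a*t^2
s = 7*8 + (1/2)*4*8^2
s = 56 + (1/2)*256
s = 56 + 128
s = 184

184 m


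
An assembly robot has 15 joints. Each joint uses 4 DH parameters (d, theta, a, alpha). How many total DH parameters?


Given: 15 joints, 4 DH parameters per joint (d, theta, a, alpha)
Total DH parameters = number_of_joints * 4
Total = 15 * 4
Total = 60

60


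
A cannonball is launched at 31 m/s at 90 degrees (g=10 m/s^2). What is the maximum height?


Given: v0 = 31 m/s, theta = 90 deg, g = 10 m/s^2
sin^2(90) = 1
Using H = v0^2 * sin^2(theta) / (2*g)
H = 31^2 * 1 / (2*10)
H = 961 * 1 / 20
H = 961 / 20
H = 961/20 m

961/20 m


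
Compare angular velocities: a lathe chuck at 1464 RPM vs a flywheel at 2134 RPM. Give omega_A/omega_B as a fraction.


Given: RPM_A = 1464, RPM_B = 2134
omega = 2*pi*RPM/60, so omega_A/omega_B = RPM_A / RPM_B
omega_A/omega_B = 1464 / 2134
omega_A/omega_B = 732/1067

732/1067


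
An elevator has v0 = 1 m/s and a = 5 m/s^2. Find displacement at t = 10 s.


Given: v0 = 1 m/s, a = 5 m/s^2, t = 10 s
Using s = v0*t + (1/2)*a*t^2
s = 1*10 + (1/2)*5*10^2
s = 10 + (1/2)*500
s = 10 + 250
s = 260

260 m


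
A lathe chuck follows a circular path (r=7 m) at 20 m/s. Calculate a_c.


Given: v = 20 m/s, r = 7 m
Using a_c = v^2 / r
a_c = 20^2 / 7
a_c = 400 / 7
a_c = 400/7 m/s^2

400/7 m/s^2


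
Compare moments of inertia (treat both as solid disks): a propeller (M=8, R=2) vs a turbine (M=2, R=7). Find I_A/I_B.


Given: M1=8 kg, R1=2 m, M2=2 kg, R2=7 m
For a disk: I = (1/2)*M*R^2, so I_A/I_B = (M1*R1^2)/(M2*R2^2)
M1*R1^2 = 8*4 = 32
M2*R2^2 = 2*49 = 98
I_A/I_B = 32/98 = 16/49

16/49


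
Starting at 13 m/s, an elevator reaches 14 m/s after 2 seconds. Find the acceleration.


Given: initial velocity v0 = 13 m/s, final velocity v = 14 m/s, time t = 2 s
Using a = (v - v0) / t
a = (14 - 13) / 2
a = 1 / 2
a = 1/2 m/s^2

1/2 m/s^2


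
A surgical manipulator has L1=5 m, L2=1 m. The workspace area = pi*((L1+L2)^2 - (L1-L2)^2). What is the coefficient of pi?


Given: L1 = 5, L2 = 1
(L1+L2)^2 = (6)^2 = 36
(L1-L2)^2 = (4)^2 = 16
Difference = 36 - 16 = 20
This equals 4*L1*L2 = 4*5*1 = 20
Workspace area = 20*pi

20


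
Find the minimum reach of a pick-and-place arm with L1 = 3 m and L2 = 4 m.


Given: L1 = 3 m, L2 = 4 m
For a 2-link planar arm, min reach = |L1 - L2| (second link folded back)
Min reach = |3 - 4|
Min reach = 1 m

1 m


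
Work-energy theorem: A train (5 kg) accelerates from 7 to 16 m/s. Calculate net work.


Given: m = 5 kg, v0 = 7 m/s, v = 16 m/s
Using W = (1/2)*m*(v^2 - v0^2)
v^2 = 16^2 = 256
v0^2 = 7^2 = 49
v^2 - v0^2 = 256 - 49 = 207
W = (1/2)*5*207 = 1035/2 J

1035/2 J


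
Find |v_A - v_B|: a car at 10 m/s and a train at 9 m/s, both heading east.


Given: v_A = 10 m/s east, v_B = 9 m/s east
Both move in the same direction; relative speed = |v_A - v_B|
|10 - 9| = |1|
= 1 m/s

1 m/s


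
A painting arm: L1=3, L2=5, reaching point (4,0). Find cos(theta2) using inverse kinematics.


Given: L1 = 3, L2 = 5, target (x, y) = (4, 0)
Using cos(theta2) = (x^2 + y^2 - L1^2 - L2^2) / (2*L1*L2)
x^2 + y^2 = 4^2 + 0 = 16
L1^2 + L2^2 = 9 + 25 = 34
Numerator = 16 - 34 = -18
Denominator = 2*3*5 = 30
cos(theta2) = -18/30 = -3/5

-3/5


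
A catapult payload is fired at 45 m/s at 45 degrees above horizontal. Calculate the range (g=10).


Given: v0 = 45 m/s, theta = 45 deg, g = 10 m/s^2
sin(2*45) = sin(90) = 1
Using R = v0^2 * sin(2*theta) / g
R = 45^2 * 1 / 10
R = 2025 / 10
R = 405/2 m

405/2 m


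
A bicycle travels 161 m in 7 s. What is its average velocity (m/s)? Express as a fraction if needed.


Given: distance d = 161 m, time t = 7 s
Using v = d / t
v = 161 / 7
v = 23 m/s

23 m/s


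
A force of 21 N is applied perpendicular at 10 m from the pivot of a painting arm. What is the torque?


Given: F = 21 N, r = 10 m, angle = 90 deg (perpendicular)
Using tau = F * r * sin(90)
sin(90) = 1
tau = 21 * 10 * 1
tau = 210 Nm

210 Nm


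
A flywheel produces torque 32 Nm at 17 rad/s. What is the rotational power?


Given: tau = 32 Nm, omega = 17 rad/s
Using P = tau * omega
P = 32 * 17
P = 544 W

544 W


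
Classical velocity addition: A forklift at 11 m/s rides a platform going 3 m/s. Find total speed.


Given: object velocity = 11 m/s, platform velocity = 3 m/s (same direction)
Using classical velocity addition: v_total = v_object + v_platform
v_total = 11 + 3
v_total = 14 m/s

14 m/s


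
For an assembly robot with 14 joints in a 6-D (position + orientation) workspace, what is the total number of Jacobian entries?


Given: task space dimension = 6, joints = 14
Jacobian is a 6 x 14 matrix
Total entries = rows * columns
Total = 6 * 14
Total = 84

84


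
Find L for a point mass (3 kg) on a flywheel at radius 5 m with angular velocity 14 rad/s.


Given: m = 3 kg, r = 5 m, omega = 14 rad/s
For a point mass: I = m*r^2
I = 3*5^2 = 3*25 = 75
L = I*omega = 75*14
L = 1050 kg*m^2/s

1050 kg*m^2/s


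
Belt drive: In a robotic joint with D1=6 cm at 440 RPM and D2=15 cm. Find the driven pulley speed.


Given: D1 = 6 cm, w1 = 440 RPM, D2 = 15 cm
Using D1*w1 = D2*w2
w2 = D1*w1 / D2
w2 = 6*440 / 15
w2 = 2640 / 15
w2 = 176 RPM

176 RPM


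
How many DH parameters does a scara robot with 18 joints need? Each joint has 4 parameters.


Given: 18 joints, 4 DH parameters per joint (d, theta, a, alpha)
Total DH parameters = number_of_joints * 4
Total = 18 * 4
Total = 72

72


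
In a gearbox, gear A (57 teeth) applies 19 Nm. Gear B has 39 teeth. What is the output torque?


Given: N1 = 57, N2 = 39, T1 = 19 Nm
Using T2/T1 = N2/N1
T2 = T1 * N2 / N1
T2 = 19 * 39 / 57
T2 = 741 / 57
T2 = 13 Nm

13 Nm


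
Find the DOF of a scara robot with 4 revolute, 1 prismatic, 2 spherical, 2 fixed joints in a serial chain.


Given: serial robot with 4 revolute, 1 prismatic, 2 spherical, 2 fixed joints
DOF contribution per joint type: revolute=1, prismatic=1, spherical=3, fixed=0
DOF = 4*1 + 1*1 + 2*3 + 2*0
DOF = 11

11


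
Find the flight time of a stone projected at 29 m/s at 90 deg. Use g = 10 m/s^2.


Given: v0 = 29 m/s, theta = 90 deg, g = 10 m/s^2
sin(90) = 1
Using T = 2*v0*sin(theta) / g
T = 2*29*1 / 10
T = 58 / 10
T = 29/5 s

29/5 s


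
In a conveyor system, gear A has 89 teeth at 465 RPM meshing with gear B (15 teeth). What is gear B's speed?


Given: N1 = 89 teeth, w1 = 465 RPM, N2 = 15 teeth
Using N1*w1 = N2*w2
w2 = N1*w1 / N2
w2 = 89*465 / 15
w2 = 41385 / 15
w2 = 2759 RPM

2759 RPM


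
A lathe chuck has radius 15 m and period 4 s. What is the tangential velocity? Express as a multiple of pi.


Given: radius r = 15 m, period T = 4 s
Using v = 2*pi*r / T
v = 2*pi*15 / 4
v = 30*pi / 4
v = 15/2*pi m/s

15/2*pi m/s


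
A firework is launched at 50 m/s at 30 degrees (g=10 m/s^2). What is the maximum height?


Given: v0 = 50 m/s, theta = 30 deg, g = 10 m/s^2
sin^2(30) = 1/4
Using H = v0^2 * sin^2(theta) / (2*g)
H = 50^2 * 1/4 / (2*10)
H = 2500 * 1/4 / 20
H = 625 / 20
H = 125/4 m

125/4 m


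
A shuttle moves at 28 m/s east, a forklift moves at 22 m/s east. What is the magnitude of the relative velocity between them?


Given: v_A = 28 m/s east, v_B = 22 m/s east
Both move in the same direction; relative speed = |v_A - v_B|
|28 - 22| = |6|
= 6 m/s

6 m/s


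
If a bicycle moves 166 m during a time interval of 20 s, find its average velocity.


Given: distance d = 166 m, time t = 20 s
Using v = d / t
v = 166 / 20
v = 83/10 m/s

83/10 m/s


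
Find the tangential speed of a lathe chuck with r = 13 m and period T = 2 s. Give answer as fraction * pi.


Given: radius r = 13 m, period T = 2 s
Using v = 2*pi*r / T
v = 2*pi*13 / 2
v = 26*pi / 2
v = 13*pi m/s

13*pi m/s


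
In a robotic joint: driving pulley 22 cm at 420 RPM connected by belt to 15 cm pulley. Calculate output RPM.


Given: D1 = 22 cm, w1 = 420 RPM, D2 = 15 cm
Using D1*w1 = D2*w2
w2 = D1*w1 / D2
w2 = 22*420 / 15
w2 = 9240 / 15
w2 = 616 RPM

616 RPM


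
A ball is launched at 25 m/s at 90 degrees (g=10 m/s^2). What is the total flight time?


Given: v0 = 25 m/s, theta = 90 deg, g = 10 m/s^2
sin(90) = 1
Using T = 2*v0*sin(theta) / g
T = 2*25*1 / 10
T = 50 / 10
T = 5 s

5 s


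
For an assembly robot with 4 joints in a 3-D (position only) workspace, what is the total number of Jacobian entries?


Given: task space dimension = 3, joints = 4
Jacobian is a 3 x 4 matrix
Total entries = rows * columns
Total = 3 * 4
Total = 12

12


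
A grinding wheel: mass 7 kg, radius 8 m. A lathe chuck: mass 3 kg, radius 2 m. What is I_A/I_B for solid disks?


Given: M1=7 kg, R1=8 m, M2=3 kg, R2=2 m
For a disk: I = (1/2)*M*R^2, so I_A/I_B = (M1*R1^2)/(M2*R2^2)
M1*R1^2 = 7*64 = 448
M2*R2^2 = 3*4 = 12
I_A/I_B = 448/12 = 112/3

112/3


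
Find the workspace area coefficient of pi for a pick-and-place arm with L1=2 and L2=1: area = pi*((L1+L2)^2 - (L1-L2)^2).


Given: L1 = 2, L2 = 1
(L1+L2)^2 = (3)^2 = 9
(L1-L2)^2 = (1)^2 = 1
Difference = 9 - 1 = 8
This equals 4*L1*L2 = 4*2*1 = 8
Workspace area = 8*pi

8


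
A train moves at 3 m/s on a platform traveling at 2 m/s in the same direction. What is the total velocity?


Given: object velocity = 3 m/s, platform velocity = 2 m/s (same direction)
Using classical velocity addition: v_total = v_object + v_platform
v_total = 3 + 2
v_total = 5 m/s

5 m/s


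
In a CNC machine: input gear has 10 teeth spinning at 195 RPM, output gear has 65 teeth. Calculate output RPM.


Given: N1 = 10 teeth, w1 = 195 RPM, N2 = 65 teeth
Using N1*w1 = N2*w2
w2 = N1*w1 / N2
w2 = 10*195 / 65
w2 = 1950 / 65
w2 = 30 RPM

30 RPM


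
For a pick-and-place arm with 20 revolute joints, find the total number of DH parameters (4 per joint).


Given: 20 joints, 4 DH parameters per joint (d, theta, a, alpha)
Total DH parameters = number_of_joints * 4
Total = 20 * 4
Total = 80

80


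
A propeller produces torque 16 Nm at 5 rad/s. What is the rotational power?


Given: tau = 16 Nm, omega = 5 rad/s
Using P = tau * omega
P = 16 * 5
P = 80 W

80 W


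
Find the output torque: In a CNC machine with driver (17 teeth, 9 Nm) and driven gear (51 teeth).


Given: N1 = 17, N2 = 51, T1 = 9 Nm
Using T2/T1 = N2/N1
T2 = T1 * N2 / N1
T2 = 9 * 51 / 17
T2 = 459 / 17
T2 = 27 Nm

27 Nm


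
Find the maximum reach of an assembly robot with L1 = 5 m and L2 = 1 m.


Given: L1 = 5 m, L2 = 1 m
For a 2-link planar arm, max reach = L1 + L2 (fully extended)
Max reach = 5 + 1
Max reach = 6 m

6 m


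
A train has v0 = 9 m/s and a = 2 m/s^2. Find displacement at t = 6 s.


Given: v0 = 9 m/s, a = 2 m/s^2, t = 6 s
Using s = v0*t + (1/2)*a*t^2
s = 9*6 + (1/2)*2*6^2
s = 54 + (1/2)*72
s = 54 + 36
s = 90

90 m


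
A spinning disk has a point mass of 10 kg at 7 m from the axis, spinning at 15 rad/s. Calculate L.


Given: m = 10 kg, r = 7 m, omega = 15 rad/s
For a point mass: I = m*r^2
I = 10*7^2 = 10*49 = 490
L = I*omega = 490*15
L = 7350 kg*m^2/s

7350 kg*m^2/s


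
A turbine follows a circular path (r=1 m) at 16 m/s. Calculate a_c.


Given: v = 16 m/s, r = 1 m
Using a_c = v^2 / r
a_c = 16^2 / 1
a_c = 256 / 1
a_c = 256 m/s^2

256 m/s^2


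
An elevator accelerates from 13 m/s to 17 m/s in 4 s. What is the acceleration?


Given: initial velocity v0 = 13 m/s, final velocity v = 17 m/s, time t = 4 s
Using a = (v - v0) / t
a = (17 - 13) / 4
a = 4 / 4
a = 1 m/s^2

1 m/s^2


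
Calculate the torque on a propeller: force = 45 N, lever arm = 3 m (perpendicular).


Given: F = 45 N, r = 3 m, angle = 90 deg (perpendicular)
Using tau = F * r * sin(90)
sin(90) = 1
tau = 45 * 3 * 1
tau = 135 Nm

135 Nm


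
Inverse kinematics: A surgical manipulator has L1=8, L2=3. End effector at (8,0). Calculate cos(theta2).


Given: L1 = 8, L2 = 3, target (x, y) = (8, 0)
Using cos(theta2) = (x^2 + y^2 - L1^2 - L2^2) / (2*L1*L2)
x^2 + y^2 = 8^2 + 0 = 64
L1^2 + L2^2 = 64 + 9 = 73
Numerator = 64 - 73 = -9
Denominator = 2*8*3 = 48
cos(theta2) = -9/48 = -3/16

-3/16


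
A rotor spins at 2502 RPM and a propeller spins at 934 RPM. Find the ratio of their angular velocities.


Given: RPM_A = 2502, RPM_B = 934
omega = 2*pi*RPM/60, so omega_A/omega_B = RPM_A / RPM_B
omega_A/omega_B = 2502 / 934
omega_A/omega_B = 1251/467

1251/467


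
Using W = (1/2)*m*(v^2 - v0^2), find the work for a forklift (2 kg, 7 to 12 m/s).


Given: m = 2 kg, v0 = 7 m/s, v = 12 m/s
Using W = (1/2)*m*(v^2 - v0^2)
v^2 = 12^2 = 144
v0^2 = 7^2 = 49
v^2 - v0^2 = 144 - 49 = 95
W = (1/2)*2*95 = 95 J

95 J


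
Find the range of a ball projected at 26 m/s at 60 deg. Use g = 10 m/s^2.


Given: v0 = 26 m/s, theta = 60 deg, g = 10 m/s^2
sin(2*60) = sin(120) = sqrt(3)/2
Using R = v0^2 * sin(2*theta) / g
R = 26^2 * (sqrt(3)/2) / 10
R = 676 * sqrt(3) / 20
R = 169/5*sqrt(3) m

169/5*sqrt(3) m


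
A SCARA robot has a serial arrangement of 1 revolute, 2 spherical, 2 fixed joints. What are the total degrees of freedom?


Given: serial robot with 1 revolute, 2 spherical, 2 fixed joints
DOF contribution per joint type: revolute=1, prismatic=1, spherical=3, fixed=0
DOF = 1*1 + 2*3 + 2*0
DOF = 7

7


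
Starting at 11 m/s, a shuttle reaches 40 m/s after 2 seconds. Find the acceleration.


Given: initial velocity v0 = 11 m/s, final velocity v = 40 m/s, time t = 2 s
Using a = (v - v0) / t
a = (40 - 11) / 2
a = 29 / 2
a = 29/2 m/s^2

29/2 m/s^2


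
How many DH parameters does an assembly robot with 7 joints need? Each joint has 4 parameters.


Given: 7 joints, 4 DH parameters per joint (d, theta, a, alpha)
Total DH parameters = number_of_joints * 4
Total = 7 * 4
Total = 28

28


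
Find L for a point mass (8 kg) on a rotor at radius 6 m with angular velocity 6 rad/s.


Given: m = 8 kg, r = 6 m, omega = 6 rad/s
For a point mass: I = m*r^2
I = 8*6^2 = 8*36 = 288
L = I*omega = 288*6
L = 1728 kg*m^2/s

1728 kg*m^2/s


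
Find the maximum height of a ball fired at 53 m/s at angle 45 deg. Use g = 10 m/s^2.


Given: v0 = 53 m/s, theta = 45 deg, g = 10 m/s^2
sin^2(45) = 1/2
Using H = v0^2 * sin^2(theta) / (2*g)
H = 53^2 * 1/2 / (2*10)
H = 2809 * 1/2 / 20
H = 2809/2 / 20
H = 2809/40 m

2809/40 m


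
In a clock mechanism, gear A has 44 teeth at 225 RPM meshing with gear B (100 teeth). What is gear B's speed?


Given: N1 = 44 teeth, w1 = 225 RPM, N2 = 100 teeth
Using N1*w1 = N2*w2
w2 = N1*w1 / N2
w2 = 44*225 / 100
w2 = 9900 / 100
w2 = 99 RPM

99 RPM


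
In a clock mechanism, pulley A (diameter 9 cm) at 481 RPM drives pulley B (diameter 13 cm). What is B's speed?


Given: D1 = 9 cm, w1 = 481 RPM, D2 = 13 cm
Using D1*w1 = D2*w2
w2 = D1*w1 / D2
w2 = 9*481 / 13
w2 = 4329 / 13
w2 = 333 RPM

333 RPM


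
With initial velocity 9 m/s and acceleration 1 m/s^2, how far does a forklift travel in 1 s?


Given: v0 = 9 m/s, a = 1 m/s^2, t = 1 s
Using s = v0*t + (1/2)*a*t^2
s = 9*1 + (1/2)*1*1^2
s = 9 + (1/2)*1
s = 9 + 1/2
s = 19/2

19/2 m


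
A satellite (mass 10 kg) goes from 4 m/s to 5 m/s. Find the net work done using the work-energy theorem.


Given: m = 10 kg, v0 = 4 m/s, v = 5 m/s
Using W = (1/2)*m*(v^2 - v0^2)
v^2 = 5^2 = 25
v0^2 = 4^2 = 16
v^2 - v0^2 = 25 - 16 = 9
W = (1/2)*10*9 = 45 J

45 J


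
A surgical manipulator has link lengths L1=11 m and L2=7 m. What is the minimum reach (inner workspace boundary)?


Given: L1 = 11 m, L2 = 7 m
For a 2-link planar arm, min reach = |L1 - L2| (second link folded back)
Min reach = |11 - 7|
Min reach = 4 m

4 m


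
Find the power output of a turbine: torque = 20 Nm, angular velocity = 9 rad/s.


Given: tau = 20 Nm, omega = 9 rad/s
Using P = tau * omega
P = 20 * 9
P = 180 W

180 W


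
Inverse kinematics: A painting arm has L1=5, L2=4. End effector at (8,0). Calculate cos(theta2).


Given: L1 = 5, L2 = 4, target (x, y) = (8, 0)
Using cos(theta2) = (x^2 + y^2 - L1^2 - L2^2) / (2*L1*L2)
x^2 + y^2 = 8^2 + 0 = 64
L1^2 + L2^2 = 25 + 16 = 41
Numerator = 64 - 41 = 23
Denominator = 2*5*4 = 40
cos(theta2) = 23/40 = 23/40

23/40


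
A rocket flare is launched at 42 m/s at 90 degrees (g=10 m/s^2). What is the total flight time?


Given: v0 = 42 m/s, theta = 90 deg, g = 10 m/s^2
sin(90) = 1
Using T = 2*v0*sin(theta) / g
T = 2*42*1 / 10
T = 84 / 10
T = 42/5 s

42/5 s


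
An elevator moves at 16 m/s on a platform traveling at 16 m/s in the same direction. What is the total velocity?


Given: object velocity = 16 m/s, platform velocity = 16 m/s (same direction)
Using classical velocity addition: v_total = v_object + v_platform
v_total = 16 + 16
v_total = 32 m/s

32 m/s


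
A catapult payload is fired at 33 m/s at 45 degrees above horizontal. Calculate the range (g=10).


Given: v0 = 33 m/s, theta = 45 deg, g = 10 m/s^2
sin(2*45) = sin(90) = 1
Using R = v0^2 * sin(2*theta) / g
R = 33^2 * 1 / 10
R = 1089 / 10
R = 1089/10 m

1089/10 m


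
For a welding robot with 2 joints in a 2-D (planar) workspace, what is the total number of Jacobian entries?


Given: task space dimension = 2, joints = 2
Jacobian is a 2 x 2 matrix
Total entries = rows * columns
Total = 2 * 2
Total = 4

4


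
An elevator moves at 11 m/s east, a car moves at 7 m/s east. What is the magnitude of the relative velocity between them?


Given: v_A = 11 m/s east, v_B = 7 m/s east
Both move in the same direction; relative speed = |v_A - v_B|
|11 - 7| = |4|
= 4 m/s

4 m/s


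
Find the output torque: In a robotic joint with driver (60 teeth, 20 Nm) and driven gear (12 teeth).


Given: N1 = 60, N2 = 12, T1 = 20 Nm
Using T2/T1 = N2/N1
T2 = T1 * N2 / N1
T2 = 20 * 12 / 60
T2 = 240 / 60
T2 = 4 Nm

4 Nm


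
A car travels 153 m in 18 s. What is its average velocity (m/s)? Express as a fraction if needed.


Given: distance d = 153 m, time t = 18 s
Using v = d / t
v = 153 / 18
v = 17/2 m/s

17/2 m/s


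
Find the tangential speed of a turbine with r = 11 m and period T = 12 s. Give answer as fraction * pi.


Given: radius r = 11 m, period T = 12 s
Using v = 2*pi*r / T
v = 2*pi*11 / 12
v = 22*pi / 12
v = 11/6*pi m/s

11/6*pi m/s


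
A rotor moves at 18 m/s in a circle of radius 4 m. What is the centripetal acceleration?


Given: v = 18 m/s, r = 4 m
Using a_c = v^2 / r
a_c = 18^2 / 4
a_c = 324 / 4
a_c = 81 m/s^2

81 m/s^2


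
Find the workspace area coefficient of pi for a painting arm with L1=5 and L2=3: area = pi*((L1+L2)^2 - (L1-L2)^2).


Given: L1 = 5, L2 = 3
(L1+L2)^2 = (8)^2 = 64
(L1-L2)^2 = (2)^2 = 4
Difference = 64 - 4 = 60
This equals 4*L1*L2 = 4*5*3 = 60
Workspace area = 60*pi

60


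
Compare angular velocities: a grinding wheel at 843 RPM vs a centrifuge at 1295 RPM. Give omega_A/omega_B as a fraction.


Given: RPM_A = 843, RPM_B = 1295
omega = 2*pi*RPM/60, so omega_A/omega_B = RPM_A / RPM_B
omega_A/omega_B = 843 / 1295
omega_A/omega_B = 843/1295

843/1295


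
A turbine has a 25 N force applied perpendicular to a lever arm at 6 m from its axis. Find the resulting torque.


Given: F = 25 N, r = 6 m, angle = 90 deg (perpendicular)
Using tau = F * r * sin(90)
sin(90) = 1
tau = 25 * 6 * 1
tau = 150 Nm

150 Nm


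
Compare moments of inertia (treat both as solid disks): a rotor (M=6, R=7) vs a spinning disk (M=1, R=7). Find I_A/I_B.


Given: M1=6 kg, R1=7 m, M2=1 kg, R2=7 m
For a disk: I = (1/2)*M*R^2, so I_A/I_B = (M1*R1^2)/(M2*R2^2)
M1*R1^2 = 6*49 = 294
M2*R2^2 = 1*49 = 49
I_A/I_B = 294/49 = 6

6


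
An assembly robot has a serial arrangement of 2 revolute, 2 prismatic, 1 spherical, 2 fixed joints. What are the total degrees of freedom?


Given: serial robot with 2 revolute, 2 prismatic, 1 spherical, 2 fixed joints
DOF contribution per joint type: revolute=1, prismatic=1, spherical=3, fixed=0
DOF = 2*1 + 2*1 + 1*3 + 2*0
DOF = 7

7


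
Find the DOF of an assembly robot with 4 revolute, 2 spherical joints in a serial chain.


Given: serial robot with 4 revolute, 2 spherical joints
DOF contribution per joint type: revolute=1, prismatic=1, spherical=3, fixed=0
DOF = 4*1 + 2*3
DOF = 10

10


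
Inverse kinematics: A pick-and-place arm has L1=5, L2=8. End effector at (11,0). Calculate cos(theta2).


Given: L1 = 5, L2 = 8, target (x, y) = (11, 0)
Using cos(theta2) = (x^2 + y^2 - L1^2 - L2^2) / (2*L1*L2)
x^2 + y^2 = 11^2 + 0 = 121
L1^2 + L2^2 = 25 + 64 = 89
Numerator = 121 - 89 = 32
Denominator = 2*5*8 = 80
cos(theta2) = 32/80 = 2/5

2/5


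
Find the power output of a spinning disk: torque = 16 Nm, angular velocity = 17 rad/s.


Given: tau = 16 Nm, omega = 17 rad/s
Using P = tau * omega
P = 16 * 17
P = 272 W

272 W


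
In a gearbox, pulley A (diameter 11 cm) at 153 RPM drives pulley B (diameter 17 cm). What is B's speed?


Given: D1 = 11 cm, w1 = 153 RPM, D2 = 17 cm
Using D1*w1 = D2*w2
w2 = D1*w1 / D2
w2 = 11*153 / 17
w2 = 1683 / 17
w2 = 99 RPM

99 RPM


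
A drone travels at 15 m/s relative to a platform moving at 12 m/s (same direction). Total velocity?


Given: object velocity = 15 m/s, platform velocity = 12 m/s (same direction)
Using classical velocity addition: v_total = v_object + v_platform
v_total = 15 + 12
v_total = 27 m/s

27 m/s
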